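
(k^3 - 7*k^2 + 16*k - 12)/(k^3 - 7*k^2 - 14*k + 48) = (k^2 - 5*k + 6)/(k^2 - 5*k - 24)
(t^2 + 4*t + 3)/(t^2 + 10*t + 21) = (t + 1)/(t + 7)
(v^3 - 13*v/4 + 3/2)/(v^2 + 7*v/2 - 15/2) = (v^2 + 3*v/2 - 1)/(v + 5)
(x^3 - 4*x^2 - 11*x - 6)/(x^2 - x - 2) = (x^2 - 5*x - 6)/(x - 2)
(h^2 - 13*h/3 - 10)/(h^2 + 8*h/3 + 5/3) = (h - 6)/(h + 1)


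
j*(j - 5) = j^2 - 5*j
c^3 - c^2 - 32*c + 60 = (c - 5)*(c - 2)*(c + 6)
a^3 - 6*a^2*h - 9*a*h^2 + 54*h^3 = (a - 6*h)*(a - 3*h)*(a + 3*h)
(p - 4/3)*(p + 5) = p^2 + 11*p/3 - 20/3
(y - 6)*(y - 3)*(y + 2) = y^3 - 7*y^2 + 36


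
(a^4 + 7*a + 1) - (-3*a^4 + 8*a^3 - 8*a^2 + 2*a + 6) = 4*a^4 - 8*a^3 + 8*a^2 + 5*a - 5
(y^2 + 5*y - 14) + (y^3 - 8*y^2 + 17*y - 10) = y^3 - 7*y^2 + 22*y - 24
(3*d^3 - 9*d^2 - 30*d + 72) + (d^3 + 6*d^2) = 4*d^3 - 3*d^2 - 30*d + 72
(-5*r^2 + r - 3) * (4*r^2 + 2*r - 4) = -20*r^4 - 6*r^3 + 10*r^2 - 10*r + 12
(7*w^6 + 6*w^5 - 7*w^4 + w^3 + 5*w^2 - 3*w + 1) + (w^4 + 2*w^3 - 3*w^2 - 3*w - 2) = 7*w^6 + 6*w^5 - 6*w^4 + 3*w^3 + 2*w^2 - 6*w - 1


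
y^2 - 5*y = y*(y - 5)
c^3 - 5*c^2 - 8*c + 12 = (c - 6)*(c - 1)*(c + 2)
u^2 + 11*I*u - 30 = (u + 5*I)*(u + 6*I)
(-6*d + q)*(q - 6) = -6*d*q + 36*d + q^2 - 6*q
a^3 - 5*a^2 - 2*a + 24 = (a - 4)*(a - 3)*(a + 2)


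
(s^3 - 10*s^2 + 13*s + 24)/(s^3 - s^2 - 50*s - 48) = (s - 3)/(s + 6)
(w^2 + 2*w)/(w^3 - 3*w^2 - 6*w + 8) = w/(w^2 - 5*w + 4)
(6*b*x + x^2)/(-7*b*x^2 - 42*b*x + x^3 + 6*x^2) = (6*b + x)/(-7*b*x - 42*b + x^2 + 6*x)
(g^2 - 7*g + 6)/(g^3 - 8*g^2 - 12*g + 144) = (g - 1)/(g^2 - 2*g - 24)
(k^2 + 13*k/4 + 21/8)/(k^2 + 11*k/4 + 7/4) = (k + 3/2)/(k + 1)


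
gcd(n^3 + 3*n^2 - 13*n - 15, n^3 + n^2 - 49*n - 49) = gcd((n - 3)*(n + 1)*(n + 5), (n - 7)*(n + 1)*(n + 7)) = n + 1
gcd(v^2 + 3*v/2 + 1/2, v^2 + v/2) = v + 1/2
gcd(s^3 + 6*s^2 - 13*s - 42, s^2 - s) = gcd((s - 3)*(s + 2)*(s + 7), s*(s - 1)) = 1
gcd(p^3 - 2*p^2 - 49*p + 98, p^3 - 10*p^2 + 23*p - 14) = p^2 - 9*p + 14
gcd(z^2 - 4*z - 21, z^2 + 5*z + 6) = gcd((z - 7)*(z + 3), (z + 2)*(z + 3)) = z + 3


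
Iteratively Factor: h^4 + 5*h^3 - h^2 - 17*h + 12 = (h + 3)*(h^3 + 2*h^2 - 7*h + 4) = (h - 1)*(h + 3)*(h^2 + 3*h - 4) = (h - 1)*(h + 3)*(h + 4)*(h - 1)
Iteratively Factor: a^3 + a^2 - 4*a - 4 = (a - 2)*(a^2 + 3*a + 2) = (a - 2)*(a + 2)*(a + 1)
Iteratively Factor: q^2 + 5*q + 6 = (q + 3)*(q + 2)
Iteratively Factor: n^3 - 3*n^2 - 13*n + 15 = (n - 5)*(n^2 + 2*n - 3) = (n - 5)*(n + 3)*(n - 1)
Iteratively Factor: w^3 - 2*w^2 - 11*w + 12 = (w - 1)*(w^2 - w - 12) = (w - 1)*(w + 3)*(w - 4)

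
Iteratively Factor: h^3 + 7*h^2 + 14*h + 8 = (h + 2)*(h^2 + 5*h + 4) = (h + 2)*(h + 4)*(h + 1)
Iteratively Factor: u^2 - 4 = (u + 2)*(u - 2)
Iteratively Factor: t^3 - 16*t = (t)*(t^2 - 16) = t*(t + 4)*(t - 4)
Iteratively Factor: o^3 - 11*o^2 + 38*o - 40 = (o - 2)*(o^2 - 9*o + 20) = (o - 4)*(o - 2)*(o - 5)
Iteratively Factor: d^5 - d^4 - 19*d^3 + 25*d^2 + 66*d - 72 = (d + 4)*(d^4 - 5*d^3 + d^2 + 21*d - 18) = (d + 2)*(d + 4)*(d^3 - 7*d^2 + 15*d - 9) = (d - 3)*(d + 2)*(d + 4)*(d^2 - 4*d + 3) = (d - 3)^2*(d + 2)*(d + 4)*(d - 1)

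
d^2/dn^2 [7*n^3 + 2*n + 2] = 42*n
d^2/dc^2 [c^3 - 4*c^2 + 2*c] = 6*c - 8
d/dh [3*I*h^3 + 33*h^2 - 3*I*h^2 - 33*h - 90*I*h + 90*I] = 9*I*h^2 + 6*h*(11 - I) - 33 - 90*I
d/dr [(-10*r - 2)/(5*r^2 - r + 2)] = 2*(25*r^2 + 10*r - 11)/(25*r^4 - 10*r^3 + 21*r^2 - 4*r + 4)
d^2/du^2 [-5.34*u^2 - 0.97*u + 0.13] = -10.6800000000000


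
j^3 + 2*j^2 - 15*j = j*(j - 3)*(j + 5)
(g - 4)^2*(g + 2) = g^3 - 6*g^2 + 32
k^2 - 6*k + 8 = (k - 4)*(k - 2)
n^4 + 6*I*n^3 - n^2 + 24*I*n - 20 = (n - 2*I)*(n + I)*(n + 2*I)*(n + 5*I)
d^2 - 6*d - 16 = (d - 8)*(d + 2)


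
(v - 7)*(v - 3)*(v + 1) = v^3 - 9*v^2 + 11*v + 21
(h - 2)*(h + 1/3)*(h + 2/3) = h^3 - h^2 - 16*h/9 - 4/9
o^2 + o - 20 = (o - 4)*(o + 5)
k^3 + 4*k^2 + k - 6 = (k - 1)*(k + 2)*(k + 3)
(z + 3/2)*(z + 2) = z^2 + 7*z/2 + 3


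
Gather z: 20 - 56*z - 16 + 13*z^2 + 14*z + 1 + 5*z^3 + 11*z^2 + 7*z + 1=5*z^3 + 24*z^2 - 35*z + 6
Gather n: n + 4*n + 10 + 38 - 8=5*n + 40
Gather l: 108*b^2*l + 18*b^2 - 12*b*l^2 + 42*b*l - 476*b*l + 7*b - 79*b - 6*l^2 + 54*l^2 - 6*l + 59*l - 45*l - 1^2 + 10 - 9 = 18*b^2 - 72*b + l^2*(48 - 12*b) + l*(108*b^2 - 434*b + 8)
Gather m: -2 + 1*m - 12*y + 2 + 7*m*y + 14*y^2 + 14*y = m*(7*y + 1) + 14*y^2 + 2*y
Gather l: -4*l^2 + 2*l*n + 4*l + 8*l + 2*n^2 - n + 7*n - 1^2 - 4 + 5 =-4*l^2 + l*(2*n + 12) + 2*n^2 + 6*n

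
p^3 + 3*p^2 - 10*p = p*(p - 2)*(p + 5)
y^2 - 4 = (y - 2)*(y + 2)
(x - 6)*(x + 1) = x^2 - 5*x - 6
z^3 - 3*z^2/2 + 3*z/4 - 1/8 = (z - 1/2)^3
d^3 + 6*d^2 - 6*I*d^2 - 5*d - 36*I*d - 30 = (d + 6)*(d - 5*I)*(d - I)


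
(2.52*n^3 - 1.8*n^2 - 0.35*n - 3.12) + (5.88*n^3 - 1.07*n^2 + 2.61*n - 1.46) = 8.4*n^3 - 2.87*n^2 + 2.26*n - 4.58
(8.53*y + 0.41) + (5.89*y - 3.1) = 14.42*y - 2.69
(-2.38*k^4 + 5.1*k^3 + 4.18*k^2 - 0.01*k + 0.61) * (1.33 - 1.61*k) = 3.8318*k^5 - 11.3764*k^4 + 0.0531999999999995*k^3 + 5.5755*k^2 - 0.9954*k + 0.8113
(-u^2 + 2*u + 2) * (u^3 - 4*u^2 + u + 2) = -u^5 + 6*u^4 - 7*u^3 - 8*u^2 + 6*u + 4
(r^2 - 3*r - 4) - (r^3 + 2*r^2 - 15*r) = -r^3 - r^2 + 12*r - 4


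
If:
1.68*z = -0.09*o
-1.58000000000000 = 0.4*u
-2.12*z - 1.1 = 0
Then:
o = 9.69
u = -3.95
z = -0.52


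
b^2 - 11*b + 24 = (b - 8)*(b - 3)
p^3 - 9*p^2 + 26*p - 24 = (p - 4)*(p - 3)*(p - 2)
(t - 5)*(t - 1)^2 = t^3 - 7*t^2 + 11*t - 5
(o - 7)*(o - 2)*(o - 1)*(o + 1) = o^4 - 9*o^3 + 13*o^2 + 9*o - 14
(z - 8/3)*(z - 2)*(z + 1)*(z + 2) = z^4 - 5*z^3/3 - 20*z^2/3 + 20*z/3 + 32/3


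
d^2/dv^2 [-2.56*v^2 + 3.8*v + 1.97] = -5.12000000000000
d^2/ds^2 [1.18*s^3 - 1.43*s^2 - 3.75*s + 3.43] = 7.08*s - 2.86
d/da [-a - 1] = -1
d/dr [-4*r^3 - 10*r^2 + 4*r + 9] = -12*r^2 - 20*r + 4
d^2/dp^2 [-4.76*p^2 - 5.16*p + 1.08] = -9.52000000000000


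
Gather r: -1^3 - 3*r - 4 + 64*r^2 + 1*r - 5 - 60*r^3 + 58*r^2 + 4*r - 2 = -60*r^3 + 122*r^2 + 2*r - 12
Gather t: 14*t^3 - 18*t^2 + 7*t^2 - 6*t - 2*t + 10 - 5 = 14*t^3 - 11*t^2 - 8*t + 5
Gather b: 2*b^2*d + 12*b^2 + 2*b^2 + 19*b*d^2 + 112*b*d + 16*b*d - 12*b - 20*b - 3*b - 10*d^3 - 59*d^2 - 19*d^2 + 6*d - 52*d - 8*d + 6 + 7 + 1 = b^2*(2*d + 14) + b*(19*d^2 + 128*d - 35) - 10*d^3 - 78*d^2 - 54*d + 14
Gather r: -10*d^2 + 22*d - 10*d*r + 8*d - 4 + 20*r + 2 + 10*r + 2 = -10*d^2 + 30*d + r*(30 - 10*d)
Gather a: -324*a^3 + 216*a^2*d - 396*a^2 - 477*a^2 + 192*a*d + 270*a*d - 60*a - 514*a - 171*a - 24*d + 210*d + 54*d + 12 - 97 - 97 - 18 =-324*a^3 + a^2*(216*d - 873) + a*(462*d - 745) + 240*d - 200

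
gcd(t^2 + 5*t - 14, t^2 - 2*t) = t - 2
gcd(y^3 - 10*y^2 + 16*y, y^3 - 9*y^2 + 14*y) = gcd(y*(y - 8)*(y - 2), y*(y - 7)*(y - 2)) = y^2 - 2*y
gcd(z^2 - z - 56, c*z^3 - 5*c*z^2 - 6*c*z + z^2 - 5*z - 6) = 1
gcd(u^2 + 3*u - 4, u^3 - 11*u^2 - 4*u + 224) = u + 4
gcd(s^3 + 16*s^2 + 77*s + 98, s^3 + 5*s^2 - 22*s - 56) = s^2 + 9*s + 14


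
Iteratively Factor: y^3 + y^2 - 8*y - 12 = (y + 2)*(y^2 - y - 6) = (y + 2)^2*(y - 3)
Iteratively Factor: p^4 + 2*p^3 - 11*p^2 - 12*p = (p + 1)*(p^3 + p^2 - 12*p) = (p - 3)*(p + 1)*(p^2 + 4*p) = (p - 3)*(p + 1)*(p + 4)*(p)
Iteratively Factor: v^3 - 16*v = (v + 4)*(v^2 - 4*v) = (v - 4)*(v + 4)*(v)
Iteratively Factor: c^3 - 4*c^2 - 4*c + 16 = (c + 2)*(c^2 - 6*c + 8) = (c - 2)*(c + 2)*(c - 4)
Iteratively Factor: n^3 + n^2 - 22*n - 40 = (n + 2)*(n^2 - n - 20) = (n - 5)*(n + 2)*(n + 4)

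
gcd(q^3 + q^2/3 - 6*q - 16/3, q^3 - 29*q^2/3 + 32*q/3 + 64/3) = q^2 - 5*q/3 - 8/3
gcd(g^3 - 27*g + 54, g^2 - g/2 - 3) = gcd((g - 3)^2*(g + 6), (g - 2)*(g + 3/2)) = 1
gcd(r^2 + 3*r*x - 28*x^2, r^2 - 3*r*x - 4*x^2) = -r + 4*x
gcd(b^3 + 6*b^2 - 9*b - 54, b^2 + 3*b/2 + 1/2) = 1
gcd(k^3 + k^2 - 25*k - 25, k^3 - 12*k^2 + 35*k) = k - 5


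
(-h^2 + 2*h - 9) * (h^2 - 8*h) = -h^4 + 10*h^3 - 25*h^2 + 72*h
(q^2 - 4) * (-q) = -q^3 + 4*q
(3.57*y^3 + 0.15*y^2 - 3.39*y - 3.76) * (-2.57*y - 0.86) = -9.1749*y^4 - 3.4557*y^3 + 8.5833*y^2 + 12.5786*y + 3.2336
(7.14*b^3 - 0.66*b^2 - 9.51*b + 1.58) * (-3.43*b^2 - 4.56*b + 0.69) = -24.4902*b^5 - 30.2946*b^4 + 40.5555*b^3 + 37.4908*b^2 - 13.7667*b + 1.0902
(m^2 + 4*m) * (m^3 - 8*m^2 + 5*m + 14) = m^5 - 4*m^4 - 27*m^3 + 34*m^2 + 56*m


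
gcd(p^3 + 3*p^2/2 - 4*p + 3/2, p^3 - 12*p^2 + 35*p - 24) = p - 1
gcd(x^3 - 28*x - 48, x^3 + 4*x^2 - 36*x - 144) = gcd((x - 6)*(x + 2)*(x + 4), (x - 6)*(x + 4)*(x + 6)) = x^2 - 2*x - 24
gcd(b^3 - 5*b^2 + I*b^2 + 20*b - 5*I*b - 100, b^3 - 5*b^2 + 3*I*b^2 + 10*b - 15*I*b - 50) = b^2 + b*(-5 + 5*I) - 25*I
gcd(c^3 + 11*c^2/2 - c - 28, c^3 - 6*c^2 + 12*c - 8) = c - 2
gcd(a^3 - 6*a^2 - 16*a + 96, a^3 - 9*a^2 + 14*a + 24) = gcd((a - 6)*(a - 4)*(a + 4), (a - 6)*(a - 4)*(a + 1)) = a^2 - 10*a + 24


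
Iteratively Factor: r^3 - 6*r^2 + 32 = (r - 4)*(r^2 - 2*r - 8) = (r - 4)*(r + 2)*(r - 4)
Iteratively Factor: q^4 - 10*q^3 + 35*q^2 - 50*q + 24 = (q - 4)*(q^3 - 6*q^2 + 11*q - 6) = (q - 4)*(q - 2)*(q^2 - 4*q + 3) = (q - 4)*(q - 3)*(q - 2)*(q - 1)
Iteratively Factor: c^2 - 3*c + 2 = (c - 1)*(c - 2)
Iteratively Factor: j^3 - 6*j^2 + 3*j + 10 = (j - 5)*(j^2 - j - 2) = (j - 5)*(j + 1)*(j - 2)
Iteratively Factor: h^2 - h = (h)*(h - 1)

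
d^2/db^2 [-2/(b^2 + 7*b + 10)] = 4*(b^2 + 7*b - (2*b + 7)^2 + 10)/(b^2 + 7*b + 10)^3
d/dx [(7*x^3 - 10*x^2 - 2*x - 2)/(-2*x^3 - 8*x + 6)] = (-10*x^4 - 60*x^3 + 97*x^2 - 60*x - 14)/(2*(x^6 + 8*x^4 - 6*x^3 + 16*x^2 - 24*x + 9))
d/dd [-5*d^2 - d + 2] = -10*d - 1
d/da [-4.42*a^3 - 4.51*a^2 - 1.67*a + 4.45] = -13.26*a^2 - 9.02*a - 1.67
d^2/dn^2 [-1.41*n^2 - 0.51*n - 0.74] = -2.82000000000000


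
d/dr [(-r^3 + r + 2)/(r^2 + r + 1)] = ((1 - 3*r^2)*(r^2 + r + 1) - (2*r + 1)*(-r^3 + r + 2))/(r^2 + r + 1)^2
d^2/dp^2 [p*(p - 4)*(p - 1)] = 6*p - 10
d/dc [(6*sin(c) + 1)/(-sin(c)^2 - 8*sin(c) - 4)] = 2*(3*sin(c)^2 + sin(c) - 8)*cos(c)/(sin(c)^2 + 8*sin(c) + 4)^2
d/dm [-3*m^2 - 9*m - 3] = -6*m - 9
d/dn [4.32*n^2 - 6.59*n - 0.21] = 8.64*n - 6.59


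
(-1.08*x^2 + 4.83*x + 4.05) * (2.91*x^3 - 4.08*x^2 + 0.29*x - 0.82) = -3.1428*x^5 + 18.4617*x^4 - 8.2341*x^3 - 14.2377*x^2 - 2.7861*x - 3.321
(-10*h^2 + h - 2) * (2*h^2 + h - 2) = -20*h^4 - 8*h^3 + 17*h^2 - 4*h + 4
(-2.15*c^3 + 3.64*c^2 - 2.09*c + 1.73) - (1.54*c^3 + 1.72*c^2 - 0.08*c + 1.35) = -3.69*c^3 + 1.92*c^2 - 2.01*c + 0.38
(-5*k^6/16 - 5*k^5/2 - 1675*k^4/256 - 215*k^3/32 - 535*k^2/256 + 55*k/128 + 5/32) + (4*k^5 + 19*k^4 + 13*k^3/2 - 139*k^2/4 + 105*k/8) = -5*k^6/16 + 3*k^5/2 + 3189*k^4/256 - 7*k^3/32 - 9431*k^2/256 + 1735*k/128 + 5/32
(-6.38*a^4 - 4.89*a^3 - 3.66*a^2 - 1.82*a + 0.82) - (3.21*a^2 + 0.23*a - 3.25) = -6.38*a^4 - 4.89*a^3 - 6.87*a^2 - 2.05*a + 4.07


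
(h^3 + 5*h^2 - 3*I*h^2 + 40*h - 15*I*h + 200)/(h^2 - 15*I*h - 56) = (h^2 + 5*h*(1 + I) + 25*I)/(h - 7*I)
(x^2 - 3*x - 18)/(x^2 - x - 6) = (-x^2 + 3*x + 18)/(-x^2 + x + 6)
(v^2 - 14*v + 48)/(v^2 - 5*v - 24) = (v - 6)/(v + 3)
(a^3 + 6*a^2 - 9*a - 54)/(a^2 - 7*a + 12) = (a^2 + 9*a + 18)/(a - 4)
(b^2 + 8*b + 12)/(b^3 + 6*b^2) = (b + 2)/b^2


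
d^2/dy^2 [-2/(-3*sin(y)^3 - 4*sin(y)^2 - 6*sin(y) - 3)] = 2*(-81*sin(y)^6 - 132*sin(y)^5 + 8*sin(y)^4 + 201*sin(y)^3 + 216*sin(y)^2 + 108*sin(y) + 48)/(3*sin(y)^3 + 4*sin(y)^2 + 6*sin(y) + 3)^3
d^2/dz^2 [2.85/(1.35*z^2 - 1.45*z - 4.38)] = (10.38825*z^2 - 11.15775*z - 2.85*(2.7*z - 1.45)*(5.4*z - 2.9) - 33.7041)/(-1.35*z^2 + 1.45*z + 4.38)^3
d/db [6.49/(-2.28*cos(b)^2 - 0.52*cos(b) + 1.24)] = -(29.5944*cos(b) + 3.3748)*sin(b)/(2.28*cos(b)^2 + 0.52*cos(b) - 1.24)^2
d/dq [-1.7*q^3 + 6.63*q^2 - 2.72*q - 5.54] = -5.1*q^2 + 13.26*q - 2.72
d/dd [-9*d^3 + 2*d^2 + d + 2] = -27*d^2 + 4*d + 1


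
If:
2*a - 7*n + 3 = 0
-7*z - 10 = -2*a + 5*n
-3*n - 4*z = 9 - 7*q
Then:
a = 49*z/4 + 85/4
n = 7*z/2 + 13/2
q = 29*z/14 + 57/14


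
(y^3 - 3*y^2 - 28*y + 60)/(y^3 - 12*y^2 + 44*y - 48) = (y + 5)/(y - 4)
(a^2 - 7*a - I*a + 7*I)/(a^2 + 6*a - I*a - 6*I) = (a - 7)/(a + 6)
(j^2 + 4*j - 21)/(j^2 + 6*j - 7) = (j - 3)/(j - 1)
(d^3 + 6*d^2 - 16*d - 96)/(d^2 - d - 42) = (d^2 - 16)/(d - 7)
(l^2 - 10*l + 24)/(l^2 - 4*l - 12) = (l - 4)/(l + 2)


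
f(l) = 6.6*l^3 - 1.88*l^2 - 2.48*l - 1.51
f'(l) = 19.8*l^2 - 3.76*l - 2.48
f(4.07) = 402.22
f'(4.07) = 310.20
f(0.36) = -2.34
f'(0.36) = -1.27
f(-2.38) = -95.23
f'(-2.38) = 118.62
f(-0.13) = -1.23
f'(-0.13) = -1.66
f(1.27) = 5.83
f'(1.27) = 24.68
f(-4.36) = -573.46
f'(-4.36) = 390.30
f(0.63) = -2.17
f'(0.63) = 3.01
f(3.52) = 254.32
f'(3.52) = 229.61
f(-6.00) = -1479.91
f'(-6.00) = 732.88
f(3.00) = 152.33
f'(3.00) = 164.44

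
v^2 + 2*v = v*(v + 2)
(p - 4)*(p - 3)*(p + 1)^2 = p^4 - 5*p^3 - p^2 + 17*p + 12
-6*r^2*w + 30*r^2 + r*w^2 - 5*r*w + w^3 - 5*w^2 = (-2*r + w)*(3*r + w)*(w - 5)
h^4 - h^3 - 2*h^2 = h^2*(h - 2)*(h + 1)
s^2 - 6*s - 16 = (s - 8)*(s + 2)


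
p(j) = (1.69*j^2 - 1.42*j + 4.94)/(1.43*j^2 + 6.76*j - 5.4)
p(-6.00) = 13.46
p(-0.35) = -0.74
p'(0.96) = -7.66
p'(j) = (-2.86*j - 6.76)*(1.69*j^2 - 1.42*j + 4.94)/(1.43*j^2 + 6.76*j - 5.4)^2 + (3.38*j - 1.42)/(1.43*j^2 + 6.76*j - 5.4)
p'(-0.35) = -0.22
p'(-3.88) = 2.96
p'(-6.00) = 21.43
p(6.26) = 0.67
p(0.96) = 2.13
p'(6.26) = 0.03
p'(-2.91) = 1.09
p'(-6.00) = 21.43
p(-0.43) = -0.73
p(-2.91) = -1.80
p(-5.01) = -16.14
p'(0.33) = -3.85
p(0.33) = -1.54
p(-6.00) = 13.46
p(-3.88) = -3.55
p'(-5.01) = 41.65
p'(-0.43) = -0.14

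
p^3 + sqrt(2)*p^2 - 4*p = p*(p - sqrt(2))*(p + 2*sqrt(2))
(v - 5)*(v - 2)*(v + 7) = v^3 - 39*v + 70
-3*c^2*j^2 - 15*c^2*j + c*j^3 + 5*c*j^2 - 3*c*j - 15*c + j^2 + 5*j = (-3*c + j)*(j + 5)*(c*j + 1)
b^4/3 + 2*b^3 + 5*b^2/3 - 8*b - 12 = (b/3 + 1)*(b - 2)*(b + 2)*(b + 3)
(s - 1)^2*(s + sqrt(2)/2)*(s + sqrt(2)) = s^4 - 2*s^3 + 3*sqrt(2)*s^3/2 - 3*sqrt(2)*s^2 + 2*s^2 - 2*s + 3*sqrt(2)*s/2 + 1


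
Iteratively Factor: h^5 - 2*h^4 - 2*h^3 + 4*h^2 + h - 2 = (h + 1)*(h^4 - 3*h^3 + h^2 + 3*h - 2) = (h - 2)*(h + 1)*(h^3 - h^2 - h + 1) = (h - 2)*(h - 1)*(h + 1)*(h^2 - 1) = (h - 2)*(h - 1)^2*(h + 1)*(h + 1)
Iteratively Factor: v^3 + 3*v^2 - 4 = (v + 2)*(v^2 + v - 2) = (v + 2)^2*(v - 1)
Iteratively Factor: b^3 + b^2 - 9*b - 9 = (b - 3)*(b^2 + 4*b + 3) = (b - 3)*(b + 3)*(b + 1)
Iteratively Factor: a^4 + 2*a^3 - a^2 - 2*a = (a - 1)*(a^3 + 3*a^2 + 2*a) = (a - 1)*(a + 2)*(a^2 + a) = (a - 1)*(a + 1)*(a + 2)*(a)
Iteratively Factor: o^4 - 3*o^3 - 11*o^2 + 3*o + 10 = (o - 1)*(o^3 - 2*o^2 - 13*o - 10) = (o - 1)*(o + 1)*(o^2 - 3*o - 10) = (o - 1)*(o + 1)*(o + 2)*(o - 5)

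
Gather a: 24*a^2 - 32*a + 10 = 24*a^2 - 32*a + 10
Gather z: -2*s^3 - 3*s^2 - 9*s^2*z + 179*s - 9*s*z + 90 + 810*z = -2*s^3 - 3*s^2 + 179*s + z*(-9*s^2 - 9*s + 810) + 90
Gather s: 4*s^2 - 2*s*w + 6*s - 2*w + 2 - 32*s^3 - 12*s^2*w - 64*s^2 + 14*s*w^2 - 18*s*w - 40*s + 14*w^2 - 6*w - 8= -32*s^3 + s^2*(-12*w - 60) + s*(14*w^2 - 20*w - 34) + 14*w^2 - 8*w - 6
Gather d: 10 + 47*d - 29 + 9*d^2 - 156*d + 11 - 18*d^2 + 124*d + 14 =-9*d^2 + 15*d + 6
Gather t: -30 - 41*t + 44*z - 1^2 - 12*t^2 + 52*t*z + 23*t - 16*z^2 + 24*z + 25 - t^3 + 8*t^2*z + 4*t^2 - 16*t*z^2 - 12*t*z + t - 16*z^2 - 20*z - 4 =-t^3 + t^2*(8*z - 8) + t*(-16*z^2 + 40*z - 17) - 32*z^2 + 48*z - 10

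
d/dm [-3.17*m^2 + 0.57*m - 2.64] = 0.57 - 6.34*m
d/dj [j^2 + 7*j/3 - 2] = 2*j + 7/3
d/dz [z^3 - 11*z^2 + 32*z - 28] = 3*z^2 - 22*z + 32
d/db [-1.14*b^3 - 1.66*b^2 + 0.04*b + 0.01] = -3.42*b^2 - 3.32*b + 0.04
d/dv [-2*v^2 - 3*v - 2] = -4*v - 3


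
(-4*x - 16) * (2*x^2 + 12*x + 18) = -8*x^3 - 80*x^2 - 264*x - 288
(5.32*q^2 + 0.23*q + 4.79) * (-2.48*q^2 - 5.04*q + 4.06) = -13.1936*q^4 - 27.3832*q^3 + 8.5608*q^2 - 23.2078*q + 19.4474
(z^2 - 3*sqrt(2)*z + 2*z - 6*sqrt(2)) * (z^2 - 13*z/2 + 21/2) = z^4 - 9*z^3/2 - 3*sqrt(2)*z^3 - 5*z^2/2 + 27*sqrt(2)*z^2/2 + 15*sqrt(2)*z/2 + 21*z - 63*sqrt(2)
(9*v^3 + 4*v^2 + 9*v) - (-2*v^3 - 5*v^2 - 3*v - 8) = 11*v^3 + 9*v^2 + 12*v + 8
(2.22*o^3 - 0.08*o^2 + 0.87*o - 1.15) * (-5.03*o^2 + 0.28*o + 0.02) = -11.1666*o^5 + 1.024*o^4 - 4.3541*o^3 + 6.0265*o^2 - 0.3046*o - 0.023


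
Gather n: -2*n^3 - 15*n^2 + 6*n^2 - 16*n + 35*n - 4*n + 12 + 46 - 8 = -2*n^3 - 9*n^2 + 15*n + 50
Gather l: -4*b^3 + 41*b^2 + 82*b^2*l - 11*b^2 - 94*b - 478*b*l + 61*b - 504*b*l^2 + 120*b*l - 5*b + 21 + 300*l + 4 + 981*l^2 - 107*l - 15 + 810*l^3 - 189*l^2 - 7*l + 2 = -4*b^3 + 30*b^2 - 38*b + 810*l^3 + l^2*(792 - 504*b) + l*(82*b^2 - 358*b + 186) + 12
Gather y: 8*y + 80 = 8*y + 80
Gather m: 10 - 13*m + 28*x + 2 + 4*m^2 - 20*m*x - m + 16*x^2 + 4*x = 4*m^2 + m*(-20*x - 14) + 16*x^2 + 32*x + 12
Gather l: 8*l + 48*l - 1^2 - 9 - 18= 56*l - 28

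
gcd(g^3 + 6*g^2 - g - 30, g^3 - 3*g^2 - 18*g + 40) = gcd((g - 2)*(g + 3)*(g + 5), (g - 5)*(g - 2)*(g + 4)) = g - 2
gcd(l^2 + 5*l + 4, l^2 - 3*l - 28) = l + 4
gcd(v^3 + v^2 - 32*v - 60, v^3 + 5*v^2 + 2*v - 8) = v + 2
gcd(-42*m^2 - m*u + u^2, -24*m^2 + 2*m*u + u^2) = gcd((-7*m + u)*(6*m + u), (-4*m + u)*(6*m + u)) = 6*m + u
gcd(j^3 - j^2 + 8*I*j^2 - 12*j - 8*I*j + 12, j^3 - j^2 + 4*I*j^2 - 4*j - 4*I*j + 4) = j^2 + j*(-1 + 2*I) - 2*I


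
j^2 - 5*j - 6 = (j - 6)*(j + 1)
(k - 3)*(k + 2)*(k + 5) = k^3 + 4*k^2 - 11*k - 30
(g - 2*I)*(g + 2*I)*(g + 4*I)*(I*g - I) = I*g^4 - 4*g^3 - I*g^3 + 4*g^2 + 4*I*g^2 - 16*g - 4*I*g + 16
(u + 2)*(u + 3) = u^2 + 5*u + 6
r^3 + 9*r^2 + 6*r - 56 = (r - 2)*(r + 4)*(r + 7)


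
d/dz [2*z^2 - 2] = 4*z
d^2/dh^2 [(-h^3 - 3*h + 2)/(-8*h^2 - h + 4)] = 18*(25*h^3 - 44*h^2 + 32*h - 6)/(512*h^6 + 192*h^5 - 744*h^4 - 191*h^3 + 372*h^2 + 48*h - 64)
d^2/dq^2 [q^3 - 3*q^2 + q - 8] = 6*q - 6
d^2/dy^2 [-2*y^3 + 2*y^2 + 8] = 4 - 12*y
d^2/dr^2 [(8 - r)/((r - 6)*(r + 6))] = 2*(-r^3 + 24*r^2 - 108*r + 288)/(r^6 - 108*r^4 + 3888*r^2 - 46656)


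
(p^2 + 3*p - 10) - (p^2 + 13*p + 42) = -10*p - 52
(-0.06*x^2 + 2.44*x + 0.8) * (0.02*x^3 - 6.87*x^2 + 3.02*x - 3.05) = -0.0012*x^5 + 0.461*x^4 - 16.928*x^3 + 2.0558*x^2 - 5.026*x - 2.44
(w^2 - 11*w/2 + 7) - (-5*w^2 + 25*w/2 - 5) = 6*w^2 - 18*w + 12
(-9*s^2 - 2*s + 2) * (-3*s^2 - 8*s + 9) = 27*s^4 + 78*s^3 - 71*s^2 - 34*s + 18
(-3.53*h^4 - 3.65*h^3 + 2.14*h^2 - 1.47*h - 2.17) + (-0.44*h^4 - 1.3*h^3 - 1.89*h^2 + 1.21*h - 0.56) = -3.97*h^4 - 4.95*h^3 + 0.25*h^2 - 0.26*h - 2.73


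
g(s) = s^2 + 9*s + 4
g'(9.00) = 27.00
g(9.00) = 166.00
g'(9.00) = 27.00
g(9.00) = 166.00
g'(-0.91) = 7.18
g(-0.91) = -3.36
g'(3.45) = 15.90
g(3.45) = 46.95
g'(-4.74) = -0.48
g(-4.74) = -16.19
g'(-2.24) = 4.52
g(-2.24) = -11.14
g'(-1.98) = 5.04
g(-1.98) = -9.90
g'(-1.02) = 6.96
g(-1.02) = -4.14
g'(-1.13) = 6.74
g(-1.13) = -4.89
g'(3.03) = 15.06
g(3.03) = 40.45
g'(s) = 2*s + 9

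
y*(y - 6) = y^2 - 6*y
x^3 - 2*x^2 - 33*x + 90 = (x - 5)*(x - 3)*(x + 6)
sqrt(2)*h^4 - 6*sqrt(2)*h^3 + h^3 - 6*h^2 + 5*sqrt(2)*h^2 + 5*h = h*(h - 5)*(h - 1)*(sqrt(2)*h + 1)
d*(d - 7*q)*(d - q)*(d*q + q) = d^4*q - 8*d^3*q^2 + d^3*q + 7*d^2*q^3 - 8*d^2*q^2 + 7*d*q^3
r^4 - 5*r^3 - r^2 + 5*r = r*(r - 5)*(r - 1)*(r + 1)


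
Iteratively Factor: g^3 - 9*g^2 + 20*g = (g - 5)*(g^2 - 4*g) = g*(g - 5)*(g - 4)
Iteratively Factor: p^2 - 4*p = (p)*(p - 4)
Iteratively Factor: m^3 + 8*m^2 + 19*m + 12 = (m + 1)*(m^2 + 7*m + 12) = (m + 1)*(m + 3)*(m + 4)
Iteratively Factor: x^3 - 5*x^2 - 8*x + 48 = (x - 4)*(x^2 - x - 12) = (x - 4)^2*(x + 3)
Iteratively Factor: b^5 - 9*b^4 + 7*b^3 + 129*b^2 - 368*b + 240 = (b - 3)*(b^4 - 6*b^3 - 11*b^2 + 96*b - 80) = (b - 4)*(b - 3)*(b^3 - 2*b^2 - 19*b + 20) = (b - 4)*(b - 3)*(b - 1)*(b^2 - b - 20) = (b - 5)*(b - 4)*(b - 3)*(b - 1)*(b + 4)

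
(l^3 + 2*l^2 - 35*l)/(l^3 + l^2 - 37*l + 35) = l/(l - 1)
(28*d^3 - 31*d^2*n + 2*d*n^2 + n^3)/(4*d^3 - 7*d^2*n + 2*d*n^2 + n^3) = (28*d^2 - 3*d*n - n^2)/(4*d^2 - 3*d*n - n^2)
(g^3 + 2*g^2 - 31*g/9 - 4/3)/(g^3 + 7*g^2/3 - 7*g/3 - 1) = (g - 4/3)/(g - 1)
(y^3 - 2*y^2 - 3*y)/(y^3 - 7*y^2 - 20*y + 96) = y*(y + 1)/(y^2 - 4*y - 32)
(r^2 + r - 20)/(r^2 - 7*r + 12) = (r + 5)/(r - 3)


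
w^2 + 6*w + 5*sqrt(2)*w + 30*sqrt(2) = (w + 6)*(w + 5*sqrt(2))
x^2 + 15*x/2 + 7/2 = (x + 1/2)*(x + 7)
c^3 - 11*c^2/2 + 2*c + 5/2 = (c - 5)*(c - 1)*(c + 1/2)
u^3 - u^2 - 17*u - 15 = (u - 5)*(u + 1)*(u + 3)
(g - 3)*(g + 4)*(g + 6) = g^3 + 7*g^2 - 6*g - 72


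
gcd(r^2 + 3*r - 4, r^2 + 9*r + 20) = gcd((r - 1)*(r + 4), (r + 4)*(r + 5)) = r + 4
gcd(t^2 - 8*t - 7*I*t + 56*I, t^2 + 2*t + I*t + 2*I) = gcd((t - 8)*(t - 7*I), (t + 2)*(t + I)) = 1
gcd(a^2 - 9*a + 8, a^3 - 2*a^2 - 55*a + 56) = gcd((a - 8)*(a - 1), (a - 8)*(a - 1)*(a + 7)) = a^2 - 9*a + 8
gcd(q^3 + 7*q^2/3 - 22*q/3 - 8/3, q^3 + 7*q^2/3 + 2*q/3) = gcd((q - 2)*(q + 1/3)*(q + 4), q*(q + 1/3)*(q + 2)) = q + 1/3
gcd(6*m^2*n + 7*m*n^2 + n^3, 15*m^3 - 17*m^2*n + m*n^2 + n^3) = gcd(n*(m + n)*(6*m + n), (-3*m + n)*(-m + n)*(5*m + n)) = 1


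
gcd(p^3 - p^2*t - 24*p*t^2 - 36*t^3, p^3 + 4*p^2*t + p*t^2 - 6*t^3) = p^2 + 5*p*t + 6*t^2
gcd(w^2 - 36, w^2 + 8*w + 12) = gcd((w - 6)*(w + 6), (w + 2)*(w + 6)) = w + 6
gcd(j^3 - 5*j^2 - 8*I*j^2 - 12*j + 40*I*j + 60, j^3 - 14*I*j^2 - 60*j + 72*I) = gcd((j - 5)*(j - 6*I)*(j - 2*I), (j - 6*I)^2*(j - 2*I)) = j^2 - 8*I*j - 12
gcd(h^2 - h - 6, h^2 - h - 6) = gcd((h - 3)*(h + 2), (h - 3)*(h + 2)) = h^2 - h - 6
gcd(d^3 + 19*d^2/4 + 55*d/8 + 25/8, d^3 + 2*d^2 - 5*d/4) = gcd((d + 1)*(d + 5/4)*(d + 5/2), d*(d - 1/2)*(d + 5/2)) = d + 5/2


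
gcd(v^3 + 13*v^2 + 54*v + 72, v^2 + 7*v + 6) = v + 6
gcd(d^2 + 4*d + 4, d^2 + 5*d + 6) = d + 2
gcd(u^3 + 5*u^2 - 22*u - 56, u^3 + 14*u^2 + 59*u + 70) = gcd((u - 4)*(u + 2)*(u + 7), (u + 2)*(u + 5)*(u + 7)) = u^2 + 9*u + 14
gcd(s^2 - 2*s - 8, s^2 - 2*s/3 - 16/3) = s + 2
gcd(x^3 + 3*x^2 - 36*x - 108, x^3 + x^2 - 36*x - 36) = x^2 - 36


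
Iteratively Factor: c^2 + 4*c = (c + 4)*(c)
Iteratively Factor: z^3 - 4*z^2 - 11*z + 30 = (z - 5)*(z^2 + z - 6) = (z - 5)*(z - 2)*(z + 3)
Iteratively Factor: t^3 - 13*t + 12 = (t - 1)*(t^2 + t - 12) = (t - 1)*(t + 4)*(t - 3)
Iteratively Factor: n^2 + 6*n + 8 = (n + 4)*(n + 2)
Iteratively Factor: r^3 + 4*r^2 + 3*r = (r)*(r^2 + 4*r + 3) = r*(r + 3)*(r + 1)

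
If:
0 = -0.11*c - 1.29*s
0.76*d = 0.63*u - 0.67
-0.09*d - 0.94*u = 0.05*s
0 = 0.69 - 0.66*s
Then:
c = -12.26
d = -0.86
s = 1.05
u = 0.03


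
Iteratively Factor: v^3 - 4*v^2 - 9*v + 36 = (v - 3)*(v^2 - v - 12) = (v - 3)*(v + 3)*(v - 4)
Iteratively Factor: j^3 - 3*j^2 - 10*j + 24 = (j - 4)*(j^2 + j - 6) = (j - 4)*(j + 3)*(j - 2)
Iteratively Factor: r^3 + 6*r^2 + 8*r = (r + 4)*(r^2 + 2*r) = (r + 2)*(r + 4)*(r)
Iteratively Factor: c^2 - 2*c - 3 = (c - 3)*(c + 1)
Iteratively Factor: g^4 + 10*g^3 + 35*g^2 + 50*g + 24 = (g + 1)*(g^3 + 9*g^2 + 26*g + 24) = (g + 1)*(g + 2)*(g^2 + 7*g + 12) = (g + 1)*(g + 2)*(g + 4)*(g + 3)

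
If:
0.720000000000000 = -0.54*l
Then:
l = -1.33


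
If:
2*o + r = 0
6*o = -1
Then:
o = -1/6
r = 1/3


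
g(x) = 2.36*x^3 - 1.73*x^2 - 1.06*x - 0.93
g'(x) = 7.08*x^2 - 3.46*x - 1.06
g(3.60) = 82.94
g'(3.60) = 78.24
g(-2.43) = -42.43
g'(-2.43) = 49.15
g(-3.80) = -151.38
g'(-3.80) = 114.32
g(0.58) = -1.67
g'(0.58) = -0.69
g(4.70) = 200.89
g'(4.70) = 139.08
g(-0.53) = -1.21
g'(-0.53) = 2.76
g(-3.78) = -149.11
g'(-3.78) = 113.18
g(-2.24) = -33.76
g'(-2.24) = 42.22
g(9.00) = 1569.84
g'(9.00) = 541.28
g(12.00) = 3815.31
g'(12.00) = 976.94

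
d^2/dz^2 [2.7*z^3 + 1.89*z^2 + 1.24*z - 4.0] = 16.2*z + 3.78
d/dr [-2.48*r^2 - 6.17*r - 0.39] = -4.96*r - 6.17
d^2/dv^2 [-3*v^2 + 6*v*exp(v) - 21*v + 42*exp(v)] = 6*v*exp(v) + 54*exp(v) - 6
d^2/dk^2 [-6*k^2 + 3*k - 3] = -12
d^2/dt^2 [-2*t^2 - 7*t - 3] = -4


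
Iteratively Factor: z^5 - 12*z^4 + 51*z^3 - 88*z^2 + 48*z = (z - 3)*(z^4 - 9*z^3 + 24*z^2 - 16*z) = z*(z - 3)*(z^3 - 9*z^2 + 24*z - 16) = z*(z - 4)*(z - 3)*(z^2 - 5*z + 4) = z*(z - 4)^2*(z - 3)*(z - 1)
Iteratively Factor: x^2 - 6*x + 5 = (x - 5)*(x - 1)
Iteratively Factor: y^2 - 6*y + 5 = (y - 1)*(y - 5)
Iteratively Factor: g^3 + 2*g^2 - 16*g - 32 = (g + 2)*(g^2 - 16) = (g - 4)*(g + 2)*(g + 4)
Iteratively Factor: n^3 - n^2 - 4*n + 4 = (n + 2)*(n^2 - 3*n + 2) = (n - 2)*(n + 2)*(n - 1)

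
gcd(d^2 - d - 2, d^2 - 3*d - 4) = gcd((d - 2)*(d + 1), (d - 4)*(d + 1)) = d + 1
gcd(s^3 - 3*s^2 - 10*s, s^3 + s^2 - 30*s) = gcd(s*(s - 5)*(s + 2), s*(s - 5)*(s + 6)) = s^2 - 5*s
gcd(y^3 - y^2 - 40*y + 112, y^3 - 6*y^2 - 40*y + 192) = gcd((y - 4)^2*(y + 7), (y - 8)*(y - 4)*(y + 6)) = y - 4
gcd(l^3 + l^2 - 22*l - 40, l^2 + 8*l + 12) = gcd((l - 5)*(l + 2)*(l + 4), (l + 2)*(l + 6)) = l + 2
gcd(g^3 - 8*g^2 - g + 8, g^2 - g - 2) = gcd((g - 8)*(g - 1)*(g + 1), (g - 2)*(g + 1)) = g + 1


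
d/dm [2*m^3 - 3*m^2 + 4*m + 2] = 6*m^2 - 6*m + 4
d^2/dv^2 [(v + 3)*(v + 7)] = 2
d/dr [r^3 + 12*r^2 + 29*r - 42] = 3*r^2 + 24*r + 29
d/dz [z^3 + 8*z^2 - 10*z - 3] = 3*z^2 + 16*z - 10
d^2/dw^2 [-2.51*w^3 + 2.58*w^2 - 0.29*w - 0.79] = 5.16 - 15.06*w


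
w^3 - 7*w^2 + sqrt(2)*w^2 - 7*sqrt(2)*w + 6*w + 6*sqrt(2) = (w - 6)*(w - 1)*(w + sqrt(2))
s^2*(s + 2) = s^3 + 2*s^2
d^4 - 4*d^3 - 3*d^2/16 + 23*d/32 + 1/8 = (d - 4)*(d - 1/2)*(d + 1/4)^2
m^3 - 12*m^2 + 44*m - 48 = (m - 6)*(m - 4)*(m - 2)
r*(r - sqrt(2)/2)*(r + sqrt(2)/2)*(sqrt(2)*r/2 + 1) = sqrt(2)*r^4/2 + r^3 - sqrt(2)*r^2/4 - r/2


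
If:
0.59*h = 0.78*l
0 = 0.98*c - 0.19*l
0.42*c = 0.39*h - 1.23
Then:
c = 0.55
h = 3.75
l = 2.83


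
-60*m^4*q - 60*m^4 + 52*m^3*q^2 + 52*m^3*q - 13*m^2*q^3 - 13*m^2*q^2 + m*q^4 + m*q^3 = (-6*m + q)*(-5*m + q)*(-2*m + q)*(m*q + m)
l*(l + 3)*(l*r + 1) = l^3*r + 3*l^2*r + l^2 + 3*l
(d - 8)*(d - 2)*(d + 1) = d^3 - 9*d^2 + 6*d + 16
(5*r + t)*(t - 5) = 5*r*t - 25*r + t^2 - 5*t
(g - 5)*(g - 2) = g^2 - 7*g + 10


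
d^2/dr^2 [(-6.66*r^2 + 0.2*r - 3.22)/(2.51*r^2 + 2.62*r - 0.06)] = (90.1150240000001*r^3 - 127.735908*r^2 - 126.871464*r - 45.161672)/(15.813251*r^6 + 49.518786*r^5 + 50.554914*r^4 + 15.617296*r^3 - 1.208484*r^2 + 0.028296*r - 0.000216)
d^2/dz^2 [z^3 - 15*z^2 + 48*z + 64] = 6*z - 30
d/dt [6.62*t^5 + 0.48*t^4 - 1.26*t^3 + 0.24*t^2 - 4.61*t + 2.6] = 33.1*t^4 + 1.92*t^3 - 3.78*t^2 + 0.48*t - 4.61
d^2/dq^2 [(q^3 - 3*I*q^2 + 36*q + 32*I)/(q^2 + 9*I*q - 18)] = 12*(-9*q^3 - 92*I*q^2 + 342*q + 474*I)/(q^6 + 27*I*q^5 - 297*q^4 - 1701*I*q^3 + 5346*q^2 + 8748*I*q - 5832)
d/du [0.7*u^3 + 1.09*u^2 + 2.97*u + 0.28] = 2.1*u^2 + 2.18*u + 2.97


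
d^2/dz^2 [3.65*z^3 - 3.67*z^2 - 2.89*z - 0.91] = 21.9*z - 7.34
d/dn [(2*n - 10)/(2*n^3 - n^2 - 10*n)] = 2*(-n*(-2*n^2 + n + 10) + 2*(n - 5)*(-3*n^2 + n + 5))/(n^2*(-2*n^2 + n + 10)^2)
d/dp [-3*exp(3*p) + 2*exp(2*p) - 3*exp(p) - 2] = (-9*exp(2*p) + 4*exp(p) - 3)*exp(p)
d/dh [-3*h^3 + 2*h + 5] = 2 - 9*h^2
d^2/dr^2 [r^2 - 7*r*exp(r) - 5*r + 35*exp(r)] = -7*r*exp(r) + 21*exp(r) + 2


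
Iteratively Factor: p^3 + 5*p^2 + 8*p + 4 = (p + 1)*(p^2 + 4*p + 4) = (p + 1)*(p + 2)*(p + 2)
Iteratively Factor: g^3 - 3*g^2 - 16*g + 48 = (g - 4)*(g^2 + g - 12) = (g - 4)*(g + 4)*(g - 3)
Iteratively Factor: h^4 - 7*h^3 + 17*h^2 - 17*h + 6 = (h - 1)*(h^3 - 6*h^2 + 11*h - 6) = (h - 3)*(h - 1)*(h^2 - 3*h + 2) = (h - 3)*(h - 2)*(h - 1)*(h - 1)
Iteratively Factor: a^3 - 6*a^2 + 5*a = (a - 1)*(a^2 - 5*a) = a*(a - 1)*(a - 5)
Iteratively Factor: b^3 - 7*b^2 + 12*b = (b - 4)*(b^2 - 3*b) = b*(b - 4)*(b - 3)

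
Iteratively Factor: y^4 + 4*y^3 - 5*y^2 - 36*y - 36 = (y + 2)*(y^3 + 2*y^2 - 9*y - 18) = (y + 2)*(y + 3)*(y^2 - y - 6) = (y - 3)*(y + 2)*(y + 3)*(y + 2)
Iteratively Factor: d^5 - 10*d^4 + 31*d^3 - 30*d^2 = (d)*(d^4 - 10*d^3 + 31*d^2 - 30*d) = d*(d - 5)*(d^3 - 5*d^2 + 6*d) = d*(d - 5)*(d - 2)*(d^2 - 3*d) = d^2*(d - 5)*(d - 2)*(d - 3)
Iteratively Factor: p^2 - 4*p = (p)*(p - 4)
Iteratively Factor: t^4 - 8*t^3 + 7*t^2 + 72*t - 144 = (t + 3)*(t^3 - 11*t^2 + 40*t - 48) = (t - 4)*(t + 3)*(t^2 - 7*t + 12) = (t - 4)*(t - 3)*(t + 3)*(t - 4)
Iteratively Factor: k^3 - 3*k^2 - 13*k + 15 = (k - 1)*(k^2 - 2*k - 15) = (k - 5)*(k - 1)*(k + 3)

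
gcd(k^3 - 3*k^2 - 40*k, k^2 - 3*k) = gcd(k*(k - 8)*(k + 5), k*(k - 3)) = k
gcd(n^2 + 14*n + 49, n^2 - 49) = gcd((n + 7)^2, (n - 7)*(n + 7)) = n + 7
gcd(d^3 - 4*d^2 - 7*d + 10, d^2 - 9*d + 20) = d - 5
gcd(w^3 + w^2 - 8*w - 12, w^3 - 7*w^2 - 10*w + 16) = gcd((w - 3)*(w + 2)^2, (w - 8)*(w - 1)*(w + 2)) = w + 2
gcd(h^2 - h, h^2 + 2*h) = h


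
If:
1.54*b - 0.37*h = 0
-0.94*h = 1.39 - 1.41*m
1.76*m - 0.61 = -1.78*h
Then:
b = -0.09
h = -0.38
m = 0.73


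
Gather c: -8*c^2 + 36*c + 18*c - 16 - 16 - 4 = -8*c^2 + 54*c - 36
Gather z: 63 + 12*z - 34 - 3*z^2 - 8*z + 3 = -3*z^2 + 4*z + 32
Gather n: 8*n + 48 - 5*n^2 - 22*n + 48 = -5*n^2 - 14*n + 96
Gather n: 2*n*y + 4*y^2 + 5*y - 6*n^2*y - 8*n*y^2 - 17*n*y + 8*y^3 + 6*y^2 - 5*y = -6*n^2*y + n*(-8*y^2 - 15*y) + 8*y^3 + 10*y^2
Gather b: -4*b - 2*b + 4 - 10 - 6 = -6*b - 12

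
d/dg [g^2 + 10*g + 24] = 2*g + 10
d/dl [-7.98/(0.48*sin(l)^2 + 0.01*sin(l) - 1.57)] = (7.6608*sin(l) + 0.0798)*cos(l)/(0.48*sin(l)^2 + 0.01*sin(l) - 1.57)^2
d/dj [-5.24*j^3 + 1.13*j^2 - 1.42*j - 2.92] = -15.72*j^2 + 2.26*j - 1.42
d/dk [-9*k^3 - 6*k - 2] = -27*k^2 - 6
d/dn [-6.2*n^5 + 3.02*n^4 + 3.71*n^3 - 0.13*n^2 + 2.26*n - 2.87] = -31.0*n^4 + 12.08*n^3 + 11.13*n^2 - 0.26*n + 2.26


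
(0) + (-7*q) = -7*q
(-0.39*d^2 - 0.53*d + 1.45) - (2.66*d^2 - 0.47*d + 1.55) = -3.05*d^2 - 0.0600000000000001*d - 0.1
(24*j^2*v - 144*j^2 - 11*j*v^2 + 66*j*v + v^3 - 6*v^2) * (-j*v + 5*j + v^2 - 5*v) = -24*j^3*v^2 + 264*j^3*v - 720*j^3 + 35*j^2*v^3 - 385*j^2*v^2 + 1050*j^2*v - 12*j*v^4 + 132*j*v^3 - 360*j*v^2 + v^5 - 11*v^4 + 30*v^3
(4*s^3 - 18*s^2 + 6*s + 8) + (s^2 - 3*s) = 4*s^3 - 17*s^2 + 3*s + 8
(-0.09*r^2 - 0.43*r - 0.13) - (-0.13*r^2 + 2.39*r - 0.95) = 0.04*r^2 - 2.82*r + 0.82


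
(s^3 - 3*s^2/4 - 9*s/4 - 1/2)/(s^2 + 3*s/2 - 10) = (4*s^3 - 3*s^2 - 9*s - 2)/(2*(2*s^2 + 3*s - 20))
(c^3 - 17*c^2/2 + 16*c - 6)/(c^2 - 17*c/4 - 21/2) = 2*(2*c^2 - 5*c + 2)/(4*c + 7)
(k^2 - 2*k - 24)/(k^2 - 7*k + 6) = (k + 4)/(k - 1)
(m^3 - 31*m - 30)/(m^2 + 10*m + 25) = (m^2 - 5*m - 6)/(m + 5)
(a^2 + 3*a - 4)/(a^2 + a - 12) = (a - 1)/(a - 3)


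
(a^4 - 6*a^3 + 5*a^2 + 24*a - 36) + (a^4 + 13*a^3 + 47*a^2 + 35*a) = 2*a^4 + 7*a^3 + 52*a^2 + 59*a - 36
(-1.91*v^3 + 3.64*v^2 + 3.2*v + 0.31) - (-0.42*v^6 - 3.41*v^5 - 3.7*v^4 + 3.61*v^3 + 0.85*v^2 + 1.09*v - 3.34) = 0.42*v^6 + 3.41*v^5 + 3.7*v^4 - 5.52*v^3 + 2.79*v^2 + 2.11*v + 3.65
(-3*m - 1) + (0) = -3*m - 1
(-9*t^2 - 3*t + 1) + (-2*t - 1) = -9*t^2 - 5*t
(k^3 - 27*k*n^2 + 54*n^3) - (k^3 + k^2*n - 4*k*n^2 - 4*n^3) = -k^2*n - 23*k*n^2 + 58*n^3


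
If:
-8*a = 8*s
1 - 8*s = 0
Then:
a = -1/8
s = 1/8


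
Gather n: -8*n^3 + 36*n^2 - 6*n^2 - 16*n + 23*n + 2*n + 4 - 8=-8*n^3 + 30*n^2 + 9*n - 4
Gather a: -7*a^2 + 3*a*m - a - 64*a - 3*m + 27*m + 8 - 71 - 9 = -7*a^2 + a*(3*m - 65) + 24*m - 72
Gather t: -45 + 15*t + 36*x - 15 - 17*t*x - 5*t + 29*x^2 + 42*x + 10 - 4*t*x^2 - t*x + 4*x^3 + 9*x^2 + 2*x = t*(-4*x^2 - 18*x + 10) + 4*x^3 + 38*x^2 + 80*x - 50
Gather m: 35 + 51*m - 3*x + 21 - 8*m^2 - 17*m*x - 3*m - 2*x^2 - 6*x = -8*m^2 + m*(48 - 17*x) - 2*x^2 - 9*x + 56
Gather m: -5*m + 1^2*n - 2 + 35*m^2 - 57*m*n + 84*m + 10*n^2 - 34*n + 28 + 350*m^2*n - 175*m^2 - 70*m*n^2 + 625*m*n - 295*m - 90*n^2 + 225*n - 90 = m^2*(350*n - 140) + m*(-70*n^2 + 568*n - 216) - 80*n^2 + 192*n - 64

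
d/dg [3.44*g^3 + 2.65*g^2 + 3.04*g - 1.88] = 10.32*g^2 + 5.3*g + 3.04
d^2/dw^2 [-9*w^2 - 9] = -18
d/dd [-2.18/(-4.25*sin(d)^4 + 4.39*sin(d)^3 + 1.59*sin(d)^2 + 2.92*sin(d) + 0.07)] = (-37.06*sin(d)^3 + 28.7106*sin(d)^2 + 6.9324*sin(d) + 6.3656)*cos(d)/(-4.25*sin(d)^4 + 4.39*sin(d)^3 + 1.59*sin(d)^2 + 2.92*sin(d) + 0.07)^2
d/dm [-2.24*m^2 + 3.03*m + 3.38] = 3.03 - 4.48*m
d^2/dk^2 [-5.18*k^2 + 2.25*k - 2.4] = -10.3600000000000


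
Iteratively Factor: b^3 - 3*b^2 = (b)*(b^2 - 3*b) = b*(b - 3)*(b)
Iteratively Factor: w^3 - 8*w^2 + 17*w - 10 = (w - 2)*(w^2 - 6*w + 5) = (w - 5)*(w - 2)*(w - 1)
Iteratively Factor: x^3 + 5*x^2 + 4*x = (x + 1)*(x^2 + 4*x) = x*(x + 1)*(x + 4)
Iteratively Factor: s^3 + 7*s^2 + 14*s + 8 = (s + 4)*(s^2 + 3*s + 2) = (s + 1)*(s + 4)*(s + 2)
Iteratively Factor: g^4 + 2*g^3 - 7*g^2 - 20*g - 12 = (g - 3)*(g^3 + 5*g^2 + 8*g + 4) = (g - 3)*(g + 1)*(g^2 + 4*g + 4) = (g - 3)*(g + 1)*(g + 2)*(g + 2)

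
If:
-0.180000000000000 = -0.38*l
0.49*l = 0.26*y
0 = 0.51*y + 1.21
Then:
No Solution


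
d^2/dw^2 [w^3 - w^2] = 6*w - 2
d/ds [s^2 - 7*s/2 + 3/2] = 2*s - 7/2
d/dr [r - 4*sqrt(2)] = 1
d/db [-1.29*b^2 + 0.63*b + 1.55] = 0.63 - 2.58*b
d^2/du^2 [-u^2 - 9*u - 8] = -2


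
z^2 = z^2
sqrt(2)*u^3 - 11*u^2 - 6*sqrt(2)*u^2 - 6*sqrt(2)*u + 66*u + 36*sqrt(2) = (u - 6)*(u - 6*sqrt(2))*(sqrt(2)*u + 1)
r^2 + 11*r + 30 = (r + 5)*(r + 6)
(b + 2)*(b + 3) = b^2 + 5*b + 6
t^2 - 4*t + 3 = (t - 3)*(t - 1)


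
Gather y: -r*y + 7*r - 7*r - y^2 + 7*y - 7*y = -r*y - y^2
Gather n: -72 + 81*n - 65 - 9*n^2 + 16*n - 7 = -9*n^2 + 97*n - 144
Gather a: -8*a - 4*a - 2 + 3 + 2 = 3 - 12*a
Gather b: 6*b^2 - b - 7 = 6*b^2 - b - 7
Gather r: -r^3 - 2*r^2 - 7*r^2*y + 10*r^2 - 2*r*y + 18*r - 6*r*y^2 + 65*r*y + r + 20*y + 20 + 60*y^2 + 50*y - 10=-r^3 + r^2*(8 - 7*y) + r*(-6*y^2 + 63*y + 19) + 60*y^2 + 70*y + 10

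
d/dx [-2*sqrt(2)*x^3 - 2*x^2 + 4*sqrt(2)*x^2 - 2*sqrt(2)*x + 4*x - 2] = -6*sqrt(2)*x^2 - 4*x + 8*sqrt(2)*x - 2*sqrt(2) + 4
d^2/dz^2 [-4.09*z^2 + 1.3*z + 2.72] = -8.18000000000000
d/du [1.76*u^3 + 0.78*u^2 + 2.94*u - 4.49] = 5.28*u^2 + 1.56*u + 2.94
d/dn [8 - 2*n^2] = -4*n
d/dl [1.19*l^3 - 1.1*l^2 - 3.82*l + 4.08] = 3.57*l^2 - 2.2*l - 3.82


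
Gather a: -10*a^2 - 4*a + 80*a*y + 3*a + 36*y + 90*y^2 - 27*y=-10*a^2 + a*(80*y - 1) + 90*y^2 + 9*y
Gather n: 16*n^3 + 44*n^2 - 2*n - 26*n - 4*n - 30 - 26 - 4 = 16*n^3 + 44*n^2 - 32*n - 60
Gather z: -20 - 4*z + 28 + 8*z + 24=4*z + 32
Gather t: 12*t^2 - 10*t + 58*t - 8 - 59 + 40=12*t^2 + 48*t - 27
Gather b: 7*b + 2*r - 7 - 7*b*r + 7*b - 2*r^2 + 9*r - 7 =b*(14 - 7*r) - 2*r^2 + 11*r - 14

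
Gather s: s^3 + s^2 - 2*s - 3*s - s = s^3 + s^2 - 6*s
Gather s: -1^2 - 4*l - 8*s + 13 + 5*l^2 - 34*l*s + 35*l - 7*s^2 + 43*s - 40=5*l^2 + 31*l - 7*s^2 + s*(35 - 34*l) - 28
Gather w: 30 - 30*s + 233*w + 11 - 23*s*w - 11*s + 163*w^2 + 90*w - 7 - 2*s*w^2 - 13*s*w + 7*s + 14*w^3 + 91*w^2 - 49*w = -34*s + 14*w^3 + w^2*(254 - 2*s) + w*(274 - 36*s) + 34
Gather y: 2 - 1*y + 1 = 3 - y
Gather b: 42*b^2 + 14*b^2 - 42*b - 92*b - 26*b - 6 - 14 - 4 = 56*b^2 - 160*b - 24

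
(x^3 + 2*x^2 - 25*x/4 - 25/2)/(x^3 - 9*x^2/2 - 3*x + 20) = (x + 5/2)/(x - 4)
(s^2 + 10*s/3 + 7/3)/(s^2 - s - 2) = (s + 7/3)/(s - 2)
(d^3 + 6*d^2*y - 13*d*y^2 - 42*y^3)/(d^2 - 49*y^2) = (-d^2 + d*y + 6*y^2)/(-d + 7*y)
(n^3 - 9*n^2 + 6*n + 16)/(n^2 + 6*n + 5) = (n^2 - 10*n + 16)/(n + 5)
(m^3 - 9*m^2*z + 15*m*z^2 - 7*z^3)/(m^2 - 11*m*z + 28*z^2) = (-m^2 + 2*m*z - z^2)/(-m + 4*z)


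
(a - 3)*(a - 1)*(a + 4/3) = a^3 - 8*a^2/3 - 7*a/3 + 4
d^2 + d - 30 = (d - 5)*(d + 6)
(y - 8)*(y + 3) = y^2 - 5*y - 24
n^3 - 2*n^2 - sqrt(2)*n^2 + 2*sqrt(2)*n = n*(n - 2)*(n - sqrt(2))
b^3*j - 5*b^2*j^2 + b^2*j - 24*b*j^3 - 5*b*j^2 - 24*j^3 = (b - 8*j)*(b + 3*j)*(b*j + j)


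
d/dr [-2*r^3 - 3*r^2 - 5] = 6*r*(-r - 1)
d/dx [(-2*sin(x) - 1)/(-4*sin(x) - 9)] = 14*cos(x)/(4*sin(x) + 9)^2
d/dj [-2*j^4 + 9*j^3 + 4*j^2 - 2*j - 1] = -8*j^3 + 27*j^2 + 8*j - 2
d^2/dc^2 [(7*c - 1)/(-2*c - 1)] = 36/(2*c + 1)^3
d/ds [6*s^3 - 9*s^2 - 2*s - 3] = 18*s^2 - 18*s - 2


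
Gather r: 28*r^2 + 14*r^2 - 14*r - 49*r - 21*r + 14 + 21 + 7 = 42*r^2 - 84*r + 42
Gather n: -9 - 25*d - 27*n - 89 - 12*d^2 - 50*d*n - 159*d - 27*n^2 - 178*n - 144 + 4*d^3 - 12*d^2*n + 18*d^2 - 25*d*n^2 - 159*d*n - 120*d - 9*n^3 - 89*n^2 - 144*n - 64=4*d^3 + 6*d^2 - 304*d - 9*n^3 + n^2*(-25*d - 116) + n*(-12*d^2 - 209*d - 349) - 306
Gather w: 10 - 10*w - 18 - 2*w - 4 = -12*w - 12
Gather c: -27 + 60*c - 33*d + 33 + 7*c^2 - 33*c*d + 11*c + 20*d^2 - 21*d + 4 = 7*c^2 + c*(71 - 33*d) + 20*d^2 - 54*d + 10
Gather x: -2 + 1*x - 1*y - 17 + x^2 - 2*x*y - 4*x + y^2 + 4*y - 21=x^2 + x*(-2*y - 3) + y^2 + 3*y - 40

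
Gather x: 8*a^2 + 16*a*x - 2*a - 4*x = 8*a^2 - 2*a + x*(16*a - 4)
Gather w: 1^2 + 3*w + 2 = 3*w + 3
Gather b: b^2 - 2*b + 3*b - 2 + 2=b^2 + b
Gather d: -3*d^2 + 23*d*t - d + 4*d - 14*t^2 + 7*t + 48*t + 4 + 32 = -3*d^2 + d*(23*t + 3) - 14*t^2 + 55*t + 36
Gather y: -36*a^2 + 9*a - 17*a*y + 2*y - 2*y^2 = -36*a^2 + 9*a - 2*y^2 + y*(2 - 17*a)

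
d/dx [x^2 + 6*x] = 2*x + 6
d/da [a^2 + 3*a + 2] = 2*a + 3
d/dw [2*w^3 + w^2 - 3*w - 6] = 6*w^2 + 2*w - 3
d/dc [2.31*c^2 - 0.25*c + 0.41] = 4.62*c - 0.25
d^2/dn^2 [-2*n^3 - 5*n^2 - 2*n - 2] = -12*n - 10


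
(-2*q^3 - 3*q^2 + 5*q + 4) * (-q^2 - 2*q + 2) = 2*q^5 + 7*q^4 - 3*q^3 - 20*q^2 + 2*q + 8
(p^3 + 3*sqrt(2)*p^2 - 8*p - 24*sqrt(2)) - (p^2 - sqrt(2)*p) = p^3 - p^2 + 3*sqrt(2)*p^2 - 8*p + sqrt(2)*p - 24*sqrt(2)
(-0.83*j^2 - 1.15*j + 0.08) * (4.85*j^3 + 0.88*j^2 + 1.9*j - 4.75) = -4.0255*j^5 - 6.3079*j^4 - 2.201*j^3 + 1.8279*j^2 + 5.6145*j - 0.38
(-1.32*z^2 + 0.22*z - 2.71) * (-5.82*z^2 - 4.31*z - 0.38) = 7.6824*z^4 + 4.4088*z^3 + 15.3256*z^2 + 11.5965*z + 1.0298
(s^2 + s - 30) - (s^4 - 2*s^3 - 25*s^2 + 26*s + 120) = -s^4 + 2*s^3 + 26*s^2 - 25*s - 150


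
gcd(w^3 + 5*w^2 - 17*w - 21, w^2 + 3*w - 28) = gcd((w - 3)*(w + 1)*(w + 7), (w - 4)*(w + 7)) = w + 7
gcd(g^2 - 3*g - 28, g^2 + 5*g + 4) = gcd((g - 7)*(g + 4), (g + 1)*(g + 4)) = g + 4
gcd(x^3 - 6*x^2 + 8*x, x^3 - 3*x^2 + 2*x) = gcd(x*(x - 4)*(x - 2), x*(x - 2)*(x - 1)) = x^2 - 2*x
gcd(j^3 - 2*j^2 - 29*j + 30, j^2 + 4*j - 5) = j^2 + 4*j - 5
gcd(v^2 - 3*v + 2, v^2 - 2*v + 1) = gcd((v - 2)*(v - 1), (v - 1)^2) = v - 1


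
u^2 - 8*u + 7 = (u - 7)*(u - 1)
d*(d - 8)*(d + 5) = d^3 - 3*d^2 - 40*d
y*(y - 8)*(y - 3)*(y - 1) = y^4 - 12*y^3 + 35*y^2 - 24*y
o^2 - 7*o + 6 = (o - 6)*(o - 1)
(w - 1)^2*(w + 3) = w^3 + w^2 - 5*w + 3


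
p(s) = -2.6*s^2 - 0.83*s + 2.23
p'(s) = -5.2*s - 0.83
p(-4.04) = -36.85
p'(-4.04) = 20.18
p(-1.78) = -4.53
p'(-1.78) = 8.43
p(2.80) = -20.48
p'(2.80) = -15.39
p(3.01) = -23.82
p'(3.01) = -16.48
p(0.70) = 0.38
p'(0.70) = -4.47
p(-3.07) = -19.73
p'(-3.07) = 15.13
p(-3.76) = -31.41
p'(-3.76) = 18.72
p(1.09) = -1.76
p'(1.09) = -6.50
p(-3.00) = -18.68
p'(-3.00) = 14.77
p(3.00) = -23.66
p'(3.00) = -16.43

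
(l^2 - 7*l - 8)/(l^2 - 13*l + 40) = (l + 1)/(l - 5)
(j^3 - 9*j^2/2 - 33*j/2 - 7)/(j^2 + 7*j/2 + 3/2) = (j^2 - 5*j - 14)/(j + 3)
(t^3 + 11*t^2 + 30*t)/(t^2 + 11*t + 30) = t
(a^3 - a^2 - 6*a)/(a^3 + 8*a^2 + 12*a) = (a - 3)/(a + 6)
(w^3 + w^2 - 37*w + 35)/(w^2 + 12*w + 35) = (w^2 - 6*w + 5)/(w + 5)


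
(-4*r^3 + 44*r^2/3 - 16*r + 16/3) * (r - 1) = -4*r^4 + 56*r^3/3 - 92*r^2/3 + 64*r/3 - 16/3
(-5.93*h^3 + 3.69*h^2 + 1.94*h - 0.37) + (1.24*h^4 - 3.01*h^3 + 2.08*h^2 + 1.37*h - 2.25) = 1.24*h^4 - 8.94*h^3 + 5.77*h^2 + 3.31*h - 2.62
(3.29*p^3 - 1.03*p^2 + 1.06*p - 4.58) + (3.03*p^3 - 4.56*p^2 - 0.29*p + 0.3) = 6.32*p^3 - 5.59*p^2 + 0.77*p - 4.28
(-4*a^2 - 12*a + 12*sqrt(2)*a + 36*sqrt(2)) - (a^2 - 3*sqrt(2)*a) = -5*a^2 - 12*a + 15*sqrt(2)*a + 36*sqrt(2)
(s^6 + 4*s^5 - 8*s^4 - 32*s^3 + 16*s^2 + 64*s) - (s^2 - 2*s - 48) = s^6 + 4*s^5 - 8*s^4 - 32*s^3 + 15*s^2 + 66*s + 48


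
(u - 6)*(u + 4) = u^2 - 2*u - 24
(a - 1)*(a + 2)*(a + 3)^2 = a^4 + 7*a^3 + 13*a^2 - 3*a - 18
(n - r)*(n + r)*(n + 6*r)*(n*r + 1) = n^4*r + 6*n^3*r^2 + n^3 - n^2*r^3 + 6*n^2*r - 6*n*r^4 - n*r^2 - 6*r^3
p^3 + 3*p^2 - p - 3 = (p - 1)*(p + 1)*(p + 3)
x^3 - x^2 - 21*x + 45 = (x - 3)^2*(x + 5)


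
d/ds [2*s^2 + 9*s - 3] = 4*s + 9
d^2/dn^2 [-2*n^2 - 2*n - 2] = -4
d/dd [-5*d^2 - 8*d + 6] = -10*d - 8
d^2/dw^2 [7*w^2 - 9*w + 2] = 14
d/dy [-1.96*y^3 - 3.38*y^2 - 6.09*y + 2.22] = -5.88*y^2 - 6.76*y - 6.09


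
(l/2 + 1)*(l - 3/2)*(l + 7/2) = l^3/2 + 2*l^2 - 5*l/8 - 21/4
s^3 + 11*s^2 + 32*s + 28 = (s + 2)^2*(s + 7)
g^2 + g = g*(g + 1)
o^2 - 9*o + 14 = (o - 7)*(o - 2)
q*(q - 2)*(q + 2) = q^3 - 4*q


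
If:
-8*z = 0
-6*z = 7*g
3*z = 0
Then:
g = 0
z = 0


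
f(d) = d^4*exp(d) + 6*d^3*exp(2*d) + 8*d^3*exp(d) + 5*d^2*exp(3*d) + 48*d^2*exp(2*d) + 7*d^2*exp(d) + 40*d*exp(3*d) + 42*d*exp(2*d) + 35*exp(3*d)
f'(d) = d^4*exp(d) + 12*d^3*exp(2*d) + 12*d^3*exp(d) + 15*d^2*exp(3*d) + 114*d^2*exp(2*d) + 31*d^2*exp(d) + 130*d*exp(3*d) + 180*d*exp(2*d) + 14*d*exp(d) + 145*exp(3*d) + 42*exp(2*d)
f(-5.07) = -1.26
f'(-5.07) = -1.09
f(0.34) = 177.58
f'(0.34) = 772.55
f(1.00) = 2359.68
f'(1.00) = 8553.86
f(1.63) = 21178.31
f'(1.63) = 71568.75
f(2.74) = 824424.41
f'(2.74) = 2681756.72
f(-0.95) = -0.06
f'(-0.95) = -1.41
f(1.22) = 5170.33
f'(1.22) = 18159.44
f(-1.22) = 0.09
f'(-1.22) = 0.44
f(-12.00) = 0.05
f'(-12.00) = 0.03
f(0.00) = 35.00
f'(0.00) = 187.00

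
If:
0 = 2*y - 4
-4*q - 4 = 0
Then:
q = -1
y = 2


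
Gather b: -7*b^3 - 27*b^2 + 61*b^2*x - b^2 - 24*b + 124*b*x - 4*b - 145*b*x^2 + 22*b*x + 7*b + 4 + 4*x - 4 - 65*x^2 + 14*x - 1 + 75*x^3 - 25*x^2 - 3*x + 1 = -7*b^3 + b^2*(61*x - 28) + b*(-145*x^2 + 146*x - 21) + 75*x^3 - 90*x^2 + 15*x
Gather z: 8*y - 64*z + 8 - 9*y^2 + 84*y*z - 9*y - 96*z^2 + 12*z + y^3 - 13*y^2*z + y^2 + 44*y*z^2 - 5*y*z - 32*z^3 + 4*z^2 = y^3 - 8*y^2 - y - 32*z^3 + z^2*(44*y - 92) + z*(-13*y^2 + 79*y - 52) + 8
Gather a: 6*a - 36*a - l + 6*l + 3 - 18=-30*a + 5*l - 15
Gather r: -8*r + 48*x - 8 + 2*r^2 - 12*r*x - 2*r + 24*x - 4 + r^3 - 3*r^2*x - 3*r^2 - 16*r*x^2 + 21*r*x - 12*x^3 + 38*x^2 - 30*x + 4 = r^3 + r^2*(-3*x - 1) + r*(-16*x^2 + 9*x - 10) - 12*x^3 + 38*x^2 + 42*x - 8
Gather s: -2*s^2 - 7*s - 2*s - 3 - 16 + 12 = -2*s^2 - 9*s - 7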